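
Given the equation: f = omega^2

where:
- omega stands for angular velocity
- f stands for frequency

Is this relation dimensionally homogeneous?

No

omega (angular velocity) has dimensions [T^-1].
f (frequency) has dimensions [T^-1].

Left side: [T^-1]
Right side: [T^-2]

The two sides have different dimensions, so the equation is NOT dimensionally consistent.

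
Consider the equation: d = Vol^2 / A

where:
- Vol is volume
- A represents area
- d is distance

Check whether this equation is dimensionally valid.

No

Vol (volume) has dimensions [L^3].
A (area) has dimensions [L^2].
d (distance) has dimensions [L].

Left side: [L]
Right side: [L^4]

The two sides have different dimensions, so the equation is NOT dimensionally consistent.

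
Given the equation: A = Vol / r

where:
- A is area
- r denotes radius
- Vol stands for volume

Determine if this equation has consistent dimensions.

Yes

A (area) has dimensions [L^2].
r (radius) has dimensions [L].
Vol (volume) has dimensions [L^3].

Left side: [L^2]
Right side: [L^2]

Both sides have the same dimensions, so the equation is dimensionally consistent.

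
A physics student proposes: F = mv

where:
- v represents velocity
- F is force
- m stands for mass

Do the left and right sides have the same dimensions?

No

v (velocity) has dimensions [L T^-1].
F (force) has dimensions [L M T^-2].
m (mass) has dimensions [M].

Left side: [L M T^-2]
Right side: [L M T^-1]

The two sides have different dimensions, so the equation is NOT dimensionally consistent.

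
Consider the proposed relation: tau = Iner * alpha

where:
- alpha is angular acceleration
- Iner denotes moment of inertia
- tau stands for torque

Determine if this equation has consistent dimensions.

Yes

alpha (angular acceleration) has dimensions [T^-2].
Iner (moment of inertia) has dimensions [L^2 M].
tau (torque) has dimensions [L^2 M T^-2].

Left side: [L^2 M T^-2]
Right side: [L^2 M T^-2]

Both sides have the same dimensions, so the equation is dimensionally consistent.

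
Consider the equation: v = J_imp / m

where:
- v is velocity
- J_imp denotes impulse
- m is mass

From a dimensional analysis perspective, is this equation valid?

Yes

v (velocity) has dimensions [L T^-1].
J_imp (impulse) has dimensions [L M T^-1].
m (mass) has dimensions [M].

Left side: [L T^-1]
Right side: [L T^-1]

Both sides have the same dimensions, so the equation is dimensionally consistent.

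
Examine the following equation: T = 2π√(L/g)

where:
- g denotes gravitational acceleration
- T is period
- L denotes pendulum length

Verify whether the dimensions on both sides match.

Yes

g (gravitational acceleration) has dimensions [L T^-2].
T (period) has dimensions [T].
L (pendulum length) has dimensions [L].

Left side: [T]
Right side: [T]

Both sides have the same dimensions, so the equation is dimensionally consistent.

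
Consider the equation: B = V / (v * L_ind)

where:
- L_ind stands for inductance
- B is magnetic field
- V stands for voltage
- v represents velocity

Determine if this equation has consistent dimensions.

No

L_ind (inductance) has dimensions [I^-2 L^2 M T^-2].
B (magnetic field) has dimensions [I^-1 M T^-2].
V (voltage) has dimensions [I^-1 L^2 M T^-3].
v (velocity) has dimensions [L T^-1].

Left side: [I^-1 M T^-2]
Right side: [I L^-1]

The two sides have different dimensions, so the equation is NOT dimensionally consistent.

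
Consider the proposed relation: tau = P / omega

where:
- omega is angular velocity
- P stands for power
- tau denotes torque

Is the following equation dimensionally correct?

Yes

omega (angular velocity) has dimensions [T^-1].
P (power) has dimensions [L^2 M T^-3].
tau (torque) has dimensions [L^2 M T^-2].

Left side: [L^2 M T^-2]
Right side: [L^2 M T^-2]

Both sides have the same dimensions, so the equation is dimensionally consistent.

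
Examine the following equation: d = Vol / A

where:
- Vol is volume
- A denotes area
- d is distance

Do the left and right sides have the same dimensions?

Yes

Vol (volume) has dimensions [L^3].
A (area) has dimensions [L^2].
d (distance) has dimensions [L].

Left side: [L]
Right side: [L]

Both sides have the same dimensions, so the equation is dimensionally consistent.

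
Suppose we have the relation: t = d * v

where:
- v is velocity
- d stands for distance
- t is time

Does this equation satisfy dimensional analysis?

No

v (velocity) has dimensions [L T^-1].
d (distance) has dimensions [L].
t (time) has dimensions [T].

Left side: [T]
Right side: [L^2 T^-1]

The two sides have different dimensions, so the equation is NOT dimensionally consistent.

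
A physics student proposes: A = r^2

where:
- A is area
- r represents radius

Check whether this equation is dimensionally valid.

Yes

A (area) has dimensions [L^2].
r (radius) has dimensions [L].

Left side: [L^2]
Right side: [L^2]

Both sides have the same dimensions, so the equation is dimensionally consistent.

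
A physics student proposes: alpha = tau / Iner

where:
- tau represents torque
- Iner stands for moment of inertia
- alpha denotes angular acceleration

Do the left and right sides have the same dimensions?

Yes

tau (torque) has dimensions [L^2 M T^-2].
Iner (moment of inertia) has dimensions [L^2 M].
alpha (angular acceleration) has dimensions [T^-2].

Left side: [T^-2]
Right side: [T^-2]

Both sides have the same dimensions, so the equation is dimensionally consistent.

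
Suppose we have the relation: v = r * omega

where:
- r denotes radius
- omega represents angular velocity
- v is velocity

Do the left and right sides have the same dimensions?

Yes

r (radius) has dimensions [L].
omega (angular velocity) has dimensions [T^-1].
v (velocity) has dimensions [L T^-1].

Left side: [L T^-1]
Right side: [L T^-1]

Both sides have the same dimensions, so the equation is dimensionally consistent.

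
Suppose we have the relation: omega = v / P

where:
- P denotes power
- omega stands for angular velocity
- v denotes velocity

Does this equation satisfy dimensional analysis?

No

P (power) has dimensions [L^2 M T^-3].
omega (angular velocity) has dimensions [T^-1].
v (velocity) has dimensions [L T^-1].

Left side: [T^-1]
Right side: [L^-1 M^-1 T^2]

The two sides have different dimensions, so the equation is NOT dimensionally consistent.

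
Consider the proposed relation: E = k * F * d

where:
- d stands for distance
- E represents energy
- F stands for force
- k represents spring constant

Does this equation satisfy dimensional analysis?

No

d (distance) has dimensions [L].
E (energy) has dimensions [L^2 M T^-2].
F (force) has dimensions [L M T^-2].
k (spring constant) has dimensions [M T^-2].

Left side: [L^2 M T^-2]
Right side: [L^2 M^2 T^-4]

The two sides have different dimensions, so the equation is NOT dimensionally consistent.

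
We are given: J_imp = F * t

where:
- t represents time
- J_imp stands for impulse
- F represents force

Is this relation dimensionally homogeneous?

Yes

t (time) has dimensions [T].
J_imp (impulse) has dimensions [L M T^-1].
F (force) has dimensions [L M T^-2].

Left side: [L M T^-1]
Right side: [L M T^-1]

Both sides have the same dimensions, so the equation is dimensionally consistent.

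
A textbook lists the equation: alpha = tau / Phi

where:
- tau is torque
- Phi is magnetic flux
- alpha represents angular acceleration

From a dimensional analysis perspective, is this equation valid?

No

tau (torque) has dimensions [L^2 M T^-2].
Phi (magnetic flux) has dimensions [I^-1 L^2 M T^-2].
alpha (angular acceleration) has dimensions [T^-2].

Left side: [T^-2]
Right side: [I]

The two sides have different dimensions, so the equation is NOT dimensionally consistent.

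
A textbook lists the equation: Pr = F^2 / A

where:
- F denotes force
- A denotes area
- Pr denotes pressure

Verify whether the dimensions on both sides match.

No

F (force) has dimensions [L M T^-2].
A (area) has dimensions [L^2].
Pr (pressure) has dimensions [L^-1 M T^-2].

Left side: [L^-1 M T^-2]
Right side: [M^2 T^-4]

The two sides have different dimensions, so the equation is NOT dimensionally consistent.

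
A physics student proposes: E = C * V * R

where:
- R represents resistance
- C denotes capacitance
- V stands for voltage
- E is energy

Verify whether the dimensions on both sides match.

No

R (resistance) has dimensions [I^-2 L^2 M T^-3].
C (capacitance) has dimensions [I^2 L^-2 M^-1 T^4].
V (voltage) has dimensions [I^-1 L^2 M T^-3].
E (energy) has dimensions [L^2 M T^-2].

Left side: [L^2 M T^-2]
Right side: [I^-1 L^2 M T^-2]

The two sides have different dimensions, so the equation is NOT dimensionally consistent.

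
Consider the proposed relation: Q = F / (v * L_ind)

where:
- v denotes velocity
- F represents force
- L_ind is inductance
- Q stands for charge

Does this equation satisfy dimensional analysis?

No

v (velocity) has dimensions [L T^-1].
F (force) has dimensions [L M T^-2].
L_ind (inductance) has dimensions [I^-2 L^2 M T^-2].
Q (charge) has dimensions [I T].

Left side: [I T]
Right side: [I^2 L^-2 T]

The two sides have different dimensions, so the equation is NOT dimensionally consistent.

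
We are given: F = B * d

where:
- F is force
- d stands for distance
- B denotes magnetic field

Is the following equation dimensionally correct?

No

F (force) has dimensions [L M T^-2].
d (distance) has dimensions [L].
B (magnetic field) has dimensions [I^-1 M T^-2].

Left side: [L M T^-2]
Right side: [I^-1 L M T^-2]

The two sides have different dimensions, so the equation is NOT dimensionally consistent.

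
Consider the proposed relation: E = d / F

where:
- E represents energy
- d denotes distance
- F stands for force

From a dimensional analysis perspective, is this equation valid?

No

E (energy) has dimensions [L^2 M T^-2].
d (distance) has dimensions [L].
F (force) has dimensions [L M T^-2].

Left side: [L^2 M T^-2]
Right side: [M^-1 T^2]

The two sides have different dimensions, so the equation is NOT dimensionally consistent.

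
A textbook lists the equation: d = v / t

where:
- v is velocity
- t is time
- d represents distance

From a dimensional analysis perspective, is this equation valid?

No

v (velocity) has dimensions [L T^-1].
t (time) has dimensions [T].
d (distance) has dimensions [L].

Left side: [L]
Right side: [L T^-2]

The two sides have different dimensions, so the equation is NOT dimensionally consistent.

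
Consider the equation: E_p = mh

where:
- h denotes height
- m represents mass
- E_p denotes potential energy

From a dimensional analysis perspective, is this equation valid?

No

h (height) has dimensions [L].
m (mass) has dimensions [M].
E_p (potential energy) has dimensions [L^2 M T^-2].

Left side: [L^2 M T^-2]
Right side: [L M]

The two sides have different dimensions, so the equation is NOT dimensionally consistent.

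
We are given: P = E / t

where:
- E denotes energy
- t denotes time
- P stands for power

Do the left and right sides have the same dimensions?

Yes

E (energy) has dimensions [L^2 M T^-2].
t (time) has dimensions [T].
P (power) has dimensions [L^2 M T^-3].

Left side: [L^2 M T^-3]
Right side: [L^2 M T^-3]

Both sides have the same dimensions, so the equation is dimensionally consistent.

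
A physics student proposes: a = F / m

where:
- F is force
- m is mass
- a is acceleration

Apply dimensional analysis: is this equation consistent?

Yes

F (force) has dimensions [L M T^-2].
m (mass) has dimensions [M].
a (acceleration) has dimensions [L T^-2].

Left side: [L T^-2]
Right side: [L T^-2]

Both sides have the same dimensions, so the equation is dimensionally consistent.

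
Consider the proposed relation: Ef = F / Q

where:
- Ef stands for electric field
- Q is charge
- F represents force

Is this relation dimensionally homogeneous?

Yes

Ef (electric field) has dimensions [I^-1 L M T^-3].
Q (charge) has dimensions [I T].
F (force) has dimensions [L M T^-2].

Left side: [I^-1 L M T^-3]
Right side: [I^-1 L M T^-3]

Both sides have the same dimensions, so the equation is dimensionally consistent.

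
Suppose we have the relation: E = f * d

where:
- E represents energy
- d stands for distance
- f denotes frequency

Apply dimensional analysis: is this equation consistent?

No

E (energy) has dimensions [L^2 M T^-2].
d (distance) has dimensions [L].
f (frequency) has dimensions [T^-1].

Left side: [L^2 M T^-2]
Right side: [L T^-1]

The two sides have different dimensions, so the equation is NOT dimensionally consistent.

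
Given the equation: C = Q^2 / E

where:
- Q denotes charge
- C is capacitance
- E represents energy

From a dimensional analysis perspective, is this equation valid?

Yes

Q (charge) has dimensions [I T].
C (capacitance) has dimensions [I^2 L^-2 M^-1 T^4].
E (energy) has dimensions [L^2 M T^-2].

Left side: [I^2 L^-2 M^-1 T^4]
Right side: [I^2 L^-2 M^-1 T^4]

Both sides have the same dimensions, so the equation is dimensionally consistent.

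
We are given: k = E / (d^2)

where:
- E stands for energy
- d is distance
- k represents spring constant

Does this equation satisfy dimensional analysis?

Yes

E (energy) has dimensions [L^2 M T^-2].
d (distance) has dimensions [L].
k (spring constant) has dimensions [M T^-2].

Left side: [M T^-2]
Right side: [M T^-2]

Both sides have the same dimensions, so the equation is dimensionally consistent.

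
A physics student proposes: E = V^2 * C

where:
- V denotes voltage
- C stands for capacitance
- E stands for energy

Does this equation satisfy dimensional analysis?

Yes

V (voltage) has dimensions [I^-1 L^2 M T^-3].
C (capacitance) has dimensions [I^2 L^-2 M^-1 T^4].
E (energy) has dimensions [L^2 M T^-2].

Left side: [L^2 M T^-2]
Right side: [L^2 M T^-2]

Both sides have the same dimensions, so the equation is dimensionally consistent.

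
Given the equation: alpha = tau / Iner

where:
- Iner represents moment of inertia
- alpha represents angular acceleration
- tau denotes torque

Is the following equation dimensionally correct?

Yes

Iner (moment of inertia) has dimensions [L^2 M].
alpha (angular acceleration) has dimensions [T^-2].
tau (torque) has dimensions [L^2 M T^-2].

Left side: [T^-2]
Right side: [T^-2]

Both sides have the same dimensions, so the equation is dimensionally consistent.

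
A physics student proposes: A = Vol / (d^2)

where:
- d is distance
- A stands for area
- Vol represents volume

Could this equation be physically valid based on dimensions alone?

No

d (distance) has dimensions [L].
A (area) has dimensions [L^2].
Vol (volume) has dimensions [L^3].

Left side: [L^2]
Right side: [L]

The two sides have different dimensions, so the equation is NOT dimensionally consistent.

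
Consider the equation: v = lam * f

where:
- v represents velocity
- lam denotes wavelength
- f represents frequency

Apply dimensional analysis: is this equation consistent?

Yes

v (velocity) has dimensions [L T^-1].
lam (wavelength) has dimensions [L].
f (frequency) has dimensions [T^-1].

Left side: [L T^-1]
Right side: [L T^-1]

Both sides have the same dimensions, so the equation is dimensionally consistent.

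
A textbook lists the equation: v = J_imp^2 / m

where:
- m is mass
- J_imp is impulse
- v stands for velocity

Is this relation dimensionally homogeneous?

No

m (mass) has dimensions [M].
J_imp (impulse) has dimensions [L M T^-1].
v (velocity) has dimensions [L T^-1].

Left side: [L T^-1]
Right side: [L^2 M T^-2]

The two sides have different dimensions, so the equation is NOT dimensionally consistent.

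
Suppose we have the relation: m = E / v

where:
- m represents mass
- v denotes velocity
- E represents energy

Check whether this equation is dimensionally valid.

No

m (mass) has dimensions [M].
v (velocity) has dimensions [L T^-1].
E (energy) has dimensions [L^2 M T^-2].

Left side: [M]
Right side: [L M T^-1]

The two sides have different dimensions, so the equation is NOT dimensionally consistent.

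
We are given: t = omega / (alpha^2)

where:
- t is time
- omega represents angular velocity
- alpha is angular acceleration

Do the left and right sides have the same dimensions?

No

t (time) has dimensions [T].
omega (angular velocity) has dimensions [T^-1].
alpha (angular acceleration) has dimensions [T^-2].

Left side: [T]
Right side: [T^3]

The two sides have different dimensions, so the equation is NOT dimensionally consistent.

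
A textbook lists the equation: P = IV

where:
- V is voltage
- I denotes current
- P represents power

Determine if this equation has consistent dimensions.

Yes

V (voltage) has dimensions [I^-1 L^2 M T^-3].
I (current) has dimensions [I].
P (power) has dimensions [L^2 M T^-3].

Left side: [L^2 M T^-3]
Right side: [L^2 M T^-3]

Both sides have the same dimensions, so the equation is dimensionally consistent.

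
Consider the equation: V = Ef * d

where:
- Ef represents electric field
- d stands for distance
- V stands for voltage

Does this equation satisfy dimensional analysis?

Yes

Ef (electric field) has dimensions [I^-1 L M T^-3].
d (distance) has dimensions [L].
V (voltage) has dimensions [I^-1 L^2 M T^-3].

Left side: [I^-1 L^2 M T^-3]
Right side: [I^-1 L^2 M T^-3]

Both sides have the same dimensions, so the equation is dimensionally consistent.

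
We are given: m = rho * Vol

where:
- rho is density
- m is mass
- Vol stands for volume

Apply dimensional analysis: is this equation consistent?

Yes

rho (density) has dimensions [L^-3 M].
m (mass) has dimensions [M].
Vol (volume) has dimensions [L^3].

Left side: [M]
Right side: [M]

Both sides have the same dimensions, so the equation is dimensionally consistent.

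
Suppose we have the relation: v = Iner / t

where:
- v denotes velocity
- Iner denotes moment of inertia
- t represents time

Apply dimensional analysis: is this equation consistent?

No

v (velocity) has dimensions [L T^-1].
Iner (moment of inertia) has dimensions [L^2 M].
t (time) has dimensions [T].

Left side: [L T^-1]
Right side: [L^2 M T^-1]

The two sides have different dimensions, so the equation is NOT dimensionally consistent.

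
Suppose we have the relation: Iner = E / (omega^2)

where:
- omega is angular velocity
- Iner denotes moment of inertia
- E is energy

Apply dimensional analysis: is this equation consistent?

Yes

omega (angular velocity) has dimensions [T^-1].
Iner (moment of inertia) has dimensions [L^2 M].
E (energy) has dimensions [L^2 M T^-2].

Left side: [L^2 M]
Right side: [L^2 M]

Both sides have the same dimensions, so the equation is dimensionally consistent.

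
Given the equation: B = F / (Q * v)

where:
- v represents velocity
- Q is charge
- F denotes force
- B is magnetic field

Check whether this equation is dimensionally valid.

Yes

v (velocity) has dimensions [L T^-1].
Q (charge) has dimensions [I T].
F (force) has dimensions [L M T^-2].
B (magnetic field) has dimensions [I^-1 M T^-2].

Left side: [I^-1 M T^-2]
Right side: [I^-1 M T^-2]

Both sides have the same dimensions, so the equation is dimensionally consistent.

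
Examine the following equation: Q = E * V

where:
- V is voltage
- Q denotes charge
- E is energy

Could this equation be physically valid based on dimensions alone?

No

V (voltage) has dimensions [I^-1 L^2 M T^-3].
Q (charge) has dimensions [I T].
E (energy) has dimensions [L^2 M T^-2].

Left side: [I T]
Right side: [I^-1 L^4 M^2 T^-5]

The two sides have different dimensions, so the equation is NOT dimensionally consistent.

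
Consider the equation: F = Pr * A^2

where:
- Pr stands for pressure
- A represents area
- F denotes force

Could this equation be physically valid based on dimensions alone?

No

Pr (pressure) has dimensions [L^-1 M T^-2].
A (area) has dimensions [L^2].
F (force) has dimensions [L M T^-2].

Left side: [L M T^-2]
Right side: [L^3 M T^-2]

The two sides have different dimensions, so the equation is NOT dimensionally consistent.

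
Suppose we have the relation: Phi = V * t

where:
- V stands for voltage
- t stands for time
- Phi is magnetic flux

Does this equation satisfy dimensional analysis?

Yes

V (voltage) has dimensions [I^-1 L^2 M T^-3].
t (time) has dimensions [T].
Phi (magnetic flux) has dimensions [I^-1 L^2 M T^-2].

Left side: [I^-1 L^2 M T^-2]
Right side: [I^-1 L^2 M T^-2]

Both sides have the same dimensions, so the equation is dimensionally consistent.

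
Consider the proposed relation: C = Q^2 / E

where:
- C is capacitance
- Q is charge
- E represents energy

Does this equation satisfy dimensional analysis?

Yes

C (capacitance) has dimensions [I^2 L^-2 M^-1 T^4].
Q (charge) has dimensions [I T].
E (energy) has dimensions [L^2 M T^-2].

Left side: [I^2 L^-2 M^-1 T^4]
Right side: [I^2 L^-2 M^-1 T^4]

Both sides have the same dimensions, so the equation is dimensionally consistent.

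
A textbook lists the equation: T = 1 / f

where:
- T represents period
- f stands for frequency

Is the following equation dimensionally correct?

Yes

T (period) has dimensions [T].
f (frequency) has dimensions [T^-1].

Left side: [T]
Right side: [T]

Both sides have the same dimensions, so the equation is dimensionally consistent.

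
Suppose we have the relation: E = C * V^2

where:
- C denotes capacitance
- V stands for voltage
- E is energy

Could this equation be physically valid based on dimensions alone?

Yes

C (capacitance) has dimensions [I^2 L^-2 M^-1 T^4].
V (voltage) has dimensions [I^-1 L^2 M T^-3].
E (energy) has dimensions [L^2 M T^-2].

Left side: [L^2 M T^-2]
Right side: [L^2 M T^-2]

Both sides have the same dimensions, so the equation is dimensionally consistent.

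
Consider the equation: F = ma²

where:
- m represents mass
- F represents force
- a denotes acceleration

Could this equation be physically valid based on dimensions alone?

No

m (mass) has dimensions [M].
F (force) has dimensions [L M T^-2].
a (acceleration) has dimensions [L T^-2].

Left side: [L M T^-2]
Right side: [L^2 M T^-4]

The two sides have different dimensions, so the equation is NOT dimensionally consistent.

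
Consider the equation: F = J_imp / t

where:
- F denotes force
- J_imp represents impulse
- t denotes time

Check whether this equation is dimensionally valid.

Yes

F (force) has dimensions [L M T^-2].
J_imp (impulse) has dimensions [L M T^-1].
t (time) has dimensions [T].

Left side: [L M T^-2]
Right side: [L M T^-2]

Both sides have the same dimensions, so the equation is dimensionally consistent.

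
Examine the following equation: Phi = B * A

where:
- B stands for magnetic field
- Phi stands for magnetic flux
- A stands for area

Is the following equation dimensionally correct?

Yes

B (magnetic field) has dimensions [I^-1 M T^-2].
Phi (magnetic flux) has dimensions [I^-1 L^2 M T^-2].
A (area) has dimensions [L^2].

Left side: [I^-1 L^2 M T^-2]
Right side: [I^-1 L^2 M T^-2]

Both sides have the same dimensions, so the equation is dimensionally consistent.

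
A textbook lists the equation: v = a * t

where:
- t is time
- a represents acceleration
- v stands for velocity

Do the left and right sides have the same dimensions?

Yes

t (time) has dimensions [T].
a (acceleration) has dimensions [L T^-2].
v (velocity) has dimensions [L T^-1].

Left side: [L T^-1]
Right side: [L T^-1]

Both sides have the same dimensions, so the equation is dimensionally consistent.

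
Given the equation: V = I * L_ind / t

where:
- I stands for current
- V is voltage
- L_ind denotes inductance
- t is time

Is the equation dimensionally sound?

Yes

I (current) has dimensions [I].
V (voltage) has dimensions [I^-1 L^2 M T^-3].
L_ind (inductance) has dimensions [I^-2 L^2 M T^-2].
t (time) has dimensions [T].

Left side: [I^-1 L^2 M T^-3]
Right side: [I^-1 L^2 M T^-3]

Both sides have the same dimensions, so the equation is dimensionally consistent.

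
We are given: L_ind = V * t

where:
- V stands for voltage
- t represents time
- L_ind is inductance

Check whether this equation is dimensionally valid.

No

V (voltage) has dimensions [I^-1 L^2 M T^-3].
t (time) has dimensions [T].
L_ind (inductance) has dimensions [I^-2 L^2 M T^-2].

Left side: [I^-2 L^2 M T^-2]
Right side: [I^-1 L^2 M T^-2]

The two sides have different dimensions, so the equation is NOT dimensionally consistent.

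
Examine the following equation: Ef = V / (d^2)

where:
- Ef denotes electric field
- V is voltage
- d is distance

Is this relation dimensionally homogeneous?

No

Ef (electric field) has dimensions [I^-1 L M T^-3].
V (voltage) has dimensions [I^-1 L^2 M T^-3].
d (distance) has dimensions [L].

Left side: [I^-1 L M T^-3]
Right side: [I^-1 M T^-3]

The two sides have different dimensions, so the equation is NOT dimensionally consistent.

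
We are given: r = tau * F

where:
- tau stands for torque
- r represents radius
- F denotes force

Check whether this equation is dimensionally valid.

No

tau (torque) has dimensions [L^2 M T^-2].
r (radius) has dimensions [L].
F (force) has dimensions [L M T^-2].

Left side: [L]
Right side: [L^3 M^2 T^-4]

The two sides have different dimensions, so the equation is NOT dimensionally consistent.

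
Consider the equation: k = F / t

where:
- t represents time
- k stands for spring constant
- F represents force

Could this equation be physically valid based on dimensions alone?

No

t (time) has dimensions [T].
k (spring constant) has dimensions [M T^-2].
F (force) has dimensions [L M T^-2].

Left side: [M T^-2]
Right side: [L M T^-3]

The two sides have different dimensions, so the equation is NOT dimensionally consistent.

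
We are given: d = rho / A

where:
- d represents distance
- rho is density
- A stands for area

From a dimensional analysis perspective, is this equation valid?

No

d (distance) has dimensions [L].
rho (density) has dimensions [L^-3 M].
A (area) has dimensions [L^2].

Left side: [L]
Right side: [L^-5 M]

The two sides have different dimensions, so the equation is NOT dimensionally consistent.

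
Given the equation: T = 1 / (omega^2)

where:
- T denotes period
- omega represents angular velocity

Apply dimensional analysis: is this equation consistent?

No

T (period) has dimensions [T].
omega (angular velocity) has dimensions [T^-1].

Left side: [T]
Right side: [T^2]

The two sides have different dimensions, so the equation is NOT dimensionally consistent.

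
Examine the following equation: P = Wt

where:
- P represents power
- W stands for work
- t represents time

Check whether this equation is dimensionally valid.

No

P (power) has dimensions [L^2 M T^-3].
W (work) has dimensions [L^2 M T^-2].
t (time) has dimensions [T].

Left side: [L^2 M T^-3]
Right side: [L^2 M T^-1]

The two sides have different dimensions, so the equation is NOT dimensionally consistent.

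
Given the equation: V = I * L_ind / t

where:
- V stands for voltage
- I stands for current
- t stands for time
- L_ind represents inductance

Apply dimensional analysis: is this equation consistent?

Yes

V (voltage) has dimensions [I^-1 L^2 M T^-3].
I (current) has dimensions [I].
t (time) has dimensions [T].
L_ind (inductance) has dimensions [I^-2 L^2 M T^-2].

Left side: [I^-1 L^2 M T^-3]
Right side: [I^-1 L^2 M T^-3]

Both sides have the same dimensions, so the equation is dimensionally consistent.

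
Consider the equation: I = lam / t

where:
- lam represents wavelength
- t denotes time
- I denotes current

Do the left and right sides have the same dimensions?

No

lam (wavelength) has dimensions [L].
t (time) has dimensions [T].
I (current) has dimensions [I].

Left side: [I]
Right side: [L T^-1]

The two sides have different dimensions, so the equation is NOT dimensionally consistent.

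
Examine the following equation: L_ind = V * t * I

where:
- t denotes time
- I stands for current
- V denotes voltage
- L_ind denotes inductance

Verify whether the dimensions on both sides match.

No

t (time) has dimensions [T].
I (current) has dimensions [I].
V (voltage) has dimensions [I^-1 L^2 M T^-3].
L_ind (inductance) has dimensions [I^-2 L^2 M T^-2].

Left side: [I^-2 L^2 M T^-2]
Right side: [L^2 M T^-2]

The two sides have different dimensions, so the equation is NOT dimensionally consistent.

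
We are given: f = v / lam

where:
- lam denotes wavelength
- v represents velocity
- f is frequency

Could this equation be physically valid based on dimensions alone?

Yes

lam (wavelength) has dimensions [L].
v (velocity) has dimensions [L T^-1].
f (frequency) has dimensions [T^-1].

Left side: [T^-1]
Right side: [T^-1]

Both sides have the same dimensions, so the equation is dimensionally consistent.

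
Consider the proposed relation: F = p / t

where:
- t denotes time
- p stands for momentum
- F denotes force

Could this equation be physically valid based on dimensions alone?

Yes

t (time) has dimensions [T].
p (momentum) has dimensions [L M T^-1].
F (force) has dimensions [L M T^-2].

Left side: [L M T^-2]
Right side: [L M T^-2]

Both sides have the same dimensions, so the equation is dimensionally consistent.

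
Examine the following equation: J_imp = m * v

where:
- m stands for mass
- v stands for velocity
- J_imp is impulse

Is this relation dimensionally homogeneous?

Yes

m (mass) has dimensions [M].
v (velocity) has dimensions [L T^-1].
J_imp (impulse) has dimensions [L M T^-1].

Left side: [L M T^-1]
Right side: [L M T^-1]

Both sides have the same dimensions, so the equation is dimensionally consistent.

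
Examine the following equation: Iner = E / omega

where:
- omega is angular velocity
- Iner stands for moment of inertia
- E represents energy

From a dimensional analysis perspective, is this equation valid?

No

omega (angular velocity) has dimensions [T^-1].
Iner (moment of inertia) has dimensions [L^2 M].
E (energy) has dimensions [L^2 M T^-2].

Left side: [L^2 M]
Right side: [L^2 M T^-1]

The two sides have different dimensions, so the equation is NOT dimensionally consistent.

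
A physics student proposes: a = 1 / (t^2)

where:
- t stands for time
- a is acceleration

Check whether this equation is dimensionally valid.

No

t (time) has dimensions [T].
a (acceleration) has dimensions [L T^-2].

Left side: [L T^-2]
Right side: [T^-2]

The two sides have different dimensions, so the equation is NOT dimensionally consistent.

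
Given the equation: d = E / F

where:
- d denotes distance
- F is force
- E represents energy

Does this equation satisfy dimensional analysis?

Yes

d (distance) has dimensions [L].
F (force) has dimensions [L M T^-2].
E (energy) has dimensions [L^2 M T^-2].

Left side: [L]
Right side: [L]

Both sides have the same dimensions, so the equation is dimensionally consistent.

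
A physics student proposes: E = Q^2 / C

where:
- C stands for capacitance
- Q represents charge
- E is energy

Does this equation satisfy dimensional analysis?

Yes

C (capacitance) has dimensions [I^2 L^-2 M^-1 T^4].
Q (charge) has dimensions [I T].
E (energy) has dimensions [L^2 M T^-2].

Left side: [L^2 M T^-2]
Right side: [L^2 M T^-2]

Both sides have the same dimensions, so the equation is dimensionally consistent.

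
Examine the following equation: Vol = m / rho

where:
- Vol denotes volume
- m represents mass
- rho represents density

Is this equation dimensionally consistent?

Yes

Vol (volume) has dimensions [L^3].
m (mass) has dimensions [M].
rho (density) has dimensions [L^-3 M].

Left side: [L^3]
Right side: [L^3]

Both sides have the same dimensions, so the equation is dimensionally consistent.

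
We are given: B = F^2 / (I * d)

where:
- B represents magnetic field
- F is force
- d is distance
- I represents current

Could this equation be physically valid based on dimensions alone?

No

B (magnetic field) has dimensions [I^-1 M T^-2].
F (force) has dimensions [L M T^-2].
d (distance) has dimensions [L].
I (current) has dimensions [I].

Left side: [I^-1 M T^-2]
Right side: [I^-1 L M^2 T^-4]

The two sides have different dimensions, so the equation is NOT dimensionally consistent.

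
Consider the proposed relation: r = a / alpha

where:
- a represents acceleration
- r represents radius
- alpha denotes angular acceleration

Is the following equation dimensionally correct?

Yes

a (acceleration) has dimensions [L T^-2].
r (radius) has dimensions [L].
alpha (angular acceleration) has dimensions [T^-2].

Left side: [L]
Right side: [L]

Both sides have the same dimensions, so the equation is dimensionally consistent.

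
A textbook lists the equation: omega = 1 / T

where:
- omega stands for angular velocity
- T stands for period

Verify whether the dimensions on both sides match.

Yes

omega (angular velocity) has dimensions [T^-1].
T (period) has dimensions [T].

Left side: [T^-1]
Right side: [T^-1]

Both sides have the same dimensions, so the equation is dimensionally consistent.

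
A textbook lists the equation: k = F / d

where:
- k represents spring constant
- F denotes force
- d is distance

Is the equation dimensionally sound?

Yes

k (spring constant) has dimensions [M T^-2].
F (force) has dimensions [L M T^-2].
d (distance) has dimensions [L].

Left side: [M T^-2]
Right side: [M T^-2]

Both sides have the same dimensions, so the equation is dimensionally consistent.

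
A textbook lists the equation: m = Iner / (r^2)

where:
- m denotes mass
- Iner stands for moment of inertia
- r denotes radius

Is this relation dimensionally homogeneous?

Yes

m (mass) has dimensions [M].
Iner (moment of inertia) has dimensions [L^2 M].
r (radius) has dimensions [L].

Left side: [M]
Right side: [M]

Both sides have the same dimensions, so the equation is dimensionally consistent.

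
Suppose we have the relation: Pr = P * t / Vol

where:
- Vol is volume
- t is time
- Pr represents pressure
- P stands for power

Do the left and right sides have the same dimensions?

Yes

Vol (volume) has dimensions [L^3].
t (time) has dimensions [T].
Pr (pressure) has dimensions [L^-1 M T^-2].
P (power) has dimensions [L^2 M T^-3].

Left side: [L^-1 M T^-2]
Right side: [L^-1 M T^-2]

Both sides have the same dimensions, so the equation is dimensionally consistent.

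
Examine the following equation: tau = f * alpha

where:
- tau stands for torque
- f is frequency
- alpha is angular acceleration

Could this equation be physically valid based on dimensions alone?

No

tau (torque) has dimensions [L^2 M T^-2].
f (frequency) has dimensions [T^-1].
alpha (angular acceleration) has dimensions [T^-2].

Left side: [L^2 M T^-2]
Right side: [T^-3]

The two sides have different dimensions, so the equation is NOT dimensionally consistent.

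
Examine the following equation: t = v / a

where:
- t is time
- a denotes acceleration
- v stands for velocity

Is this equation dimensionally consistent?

Yes

t (time) has dimensions [T].
a (acceleration) has dimensions [L T^-2].
v (velocity) has dimensions [L T^-1].

Left side: [T]
Right side: [T]

Both sides have the same dimensions, so the equation is dimensionally consistent.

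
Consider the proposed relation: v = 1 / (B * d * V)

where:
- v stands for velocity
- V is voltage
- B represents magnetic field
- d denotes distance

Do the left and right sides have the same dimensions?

No

v (velocity) has dimensions [L T^-1].
V (voltage) has dimensions [I^-1 L^2 M T^-3].
B (magnetic field) has dimensions [I^-1 M T^-2].
d (distance) has dimensions [L].

Left side: [L T^-1]
Right side: [I^2 L^-3 M^-2 T^5]

The two sides have different dimensions, so the equation is NOT dimensionally consistent.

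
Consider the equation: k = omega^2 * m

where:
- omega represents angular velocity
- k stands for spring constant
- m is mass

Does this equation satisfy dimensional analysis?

Yes

omega (angular velocity) has dimensions [T^-1].
k (spring constant) has dimensions [M T^-2].
m (mass) has dimensions [M].

Left side: [M T^-2]
Right side: [M T^-2]

Both sides have the same dimensions, so the equation is dimensionally consistent.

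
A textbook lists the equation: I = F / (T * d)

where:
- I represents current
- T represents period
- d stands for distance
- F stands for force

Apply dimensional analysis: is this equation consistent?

No

I (current) has dimensions [I].
T (period) has dimensions [T].
d (distance) has dimensions [L].
F (force) has dimensions [L M T^-2].

Left side: [I]
Right side: [M T^-3]

The two sides have different dimensions, so the equation is NOT dimensionally consistent.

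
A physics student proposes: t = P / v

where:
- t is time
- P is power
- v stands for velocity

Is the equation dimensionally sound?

No

t (time) has dimensions [T].
P (power) has dimensions [L^2 M T^-3].
v (velocity) has dimensions [L T^-1].

Left side: [T]
Right side: [L M T^-2]

The two sides have different dimensions, so the equation is NOT dimensionally consistent.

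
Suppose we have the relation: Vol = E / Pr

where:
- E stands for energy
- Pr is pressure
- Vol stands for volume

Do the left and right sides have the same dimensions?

Yes

E (energy) has dimensions [L^2 M T^-2].
Pr (pressure) has dimensions [L^-1 M T^-2].
Vol (volume) has dimensions [L^3].

Left side: [L^3]
Right side: [L^3]

Both sides have the same dimensions, so the equation is dimensionally consistent.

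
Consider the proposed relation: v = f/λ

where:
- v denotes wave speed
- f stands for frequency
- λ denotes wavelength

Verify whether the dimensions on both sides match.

No

v (wave speed) has dimensions [L T^-1].
f (frequency) has dimensions [T^-1].
λ (wavelength) has dimensions [L].

Left side: [L T^-1]
Right side: [L^-1 T^-1]

The two sides have different dimensions, so the equation is NOT dimensionally consistent.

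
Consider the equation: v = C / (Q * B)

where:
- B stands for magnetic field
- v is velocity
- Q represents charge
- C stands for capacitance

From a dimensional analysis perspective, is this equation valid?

No

B (magnetic field) has dimensions [I^-1 M T^-2].
v (velocity) has dimensions [L T^-1].
Q (charge) has dimensions [I T].
C (capacitance) has dimensions [I^2 L^-2 M^-1 T^4].

Left side: [L T^-1]
Right side: [I^2 L^-2 M^-2 T^5]

The two sides have different dimensions, so the equation is NOT dimensionally consistent.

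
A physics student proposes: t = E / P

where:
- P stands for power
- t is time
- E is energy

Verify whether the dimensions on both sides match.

Yes

P (power) has dimensions [L^2 M T^-3].
t (time) has dimensions [T].
E (energy) has dimensions [L^2 M T^-2].

Left side: [T]
Right side: [T]

Both sides have the same dimensions, so the equation is dimensionally consistent.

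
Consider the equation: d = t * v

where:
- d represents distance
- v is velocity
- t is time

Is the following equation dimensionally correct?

Yes

d (distance) has dimensions [L].
v (velocity) has dimensions [L T^-1].
t (time) has dimensions [T].

Left side: [L]
Right side: [L]

Both sides have the same dimensions, so the equation is dimensionally consistent.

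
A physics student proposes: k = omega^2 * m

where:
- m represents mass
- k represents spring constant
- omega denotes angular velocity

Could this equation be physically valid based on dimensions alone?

Yes

m (mass) has dimensions [M].
k (spring constant) has dimensions [M T^-2].
omega (angular velocity) has dimensions [T^-1].

Left side: [M T^-2]
Right side: [M T^-2]

Both sides have the same dimensions, so the equation is dimensionally consistent.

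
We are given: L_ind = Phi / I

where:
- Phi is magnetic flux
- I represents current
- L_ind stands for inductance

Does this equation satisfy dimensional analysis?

Yes

Phi (magnetic flux) has dimensions [I^-1 L^2 M T^-2].
I (current) has dimensions [I].
L_ind (inductance) has dimensions [I^-2 L^2 M T^-2].

Left side: [I^-2 L^2 M T^-2]
Right side: [I^-2 L^2 M T^-2]

Both sides have the same dimensions, so the equation is dimensionally consistent.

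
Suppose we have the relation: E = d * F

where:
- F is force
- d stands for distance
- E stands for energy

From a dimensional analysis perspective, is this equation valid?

Yes

F (force) has dimensions [L M T^-2].
d (distance) has dimensions [L].
E (energy) has dimensions [L^2 M T^-2].

Left side: [L^2 M T^-2]
Right side: [L^2 M T^-2]

Both sides have the same dimensions, so the equation is dimensionally consistent.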